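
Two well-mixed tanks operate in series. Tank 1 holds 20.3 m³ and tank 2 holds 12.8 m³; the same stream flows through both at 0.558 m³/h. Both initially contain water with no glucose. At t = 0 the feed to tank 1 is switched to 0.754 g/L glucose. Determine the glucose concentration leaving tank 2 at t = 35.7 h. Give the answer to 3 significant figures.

0.260 g/L

Time constants: τᵢ = Vᵢ/Q for each well-mixed tank.
τ₁ = 20.3/0.558 = 36.380 h; τ₂ = 12.8/0.558 = 22.939 h.
Solving the cascade with C₁(0)=C₂(0)=0 gives C₂(t) = C_in[1 − (τ₁ e^(−t/τ₁) − τ₂ e^(−t/τ₂))/(τ₁ − τ₂)].
At t = 35.7: e^(−t/τ₁) = 0.37482, e^(−t/τ₂) = 0.21092.
C₂ = 0.754·[1 − (36.380·0.37482 − 22.939·0.21092)/(13.441)] = 0.754·0.34545 = 0.26047 g/L.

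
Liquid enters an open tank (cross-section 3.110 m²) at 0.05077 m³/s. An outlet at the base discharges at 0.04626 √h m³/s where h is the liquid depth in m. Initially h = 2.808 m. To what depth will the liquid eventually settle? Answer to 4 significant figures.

Level balance: A dh/dt = 0.05077 − 0.04626 √h. Setting dh/dt = 0:
Q_in = 0.04626 √h_ss ⇒ √h_ss = 0.05077/0.04626 = 1.09749.
h_ss = 1.09749² = 1.20449 m. (Since h₀ = 2.808 m > h_ss, the level will fall toward this value.)

1.204 m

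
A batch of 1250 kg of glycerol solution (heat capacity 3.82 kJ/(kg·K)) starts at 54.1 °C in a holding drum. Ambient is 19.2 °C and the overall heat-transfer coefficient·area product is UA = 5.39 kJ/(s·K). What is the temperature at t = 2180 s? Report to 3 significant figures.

Lumped-capacitance energy balance: M c_p dT/dt = UA(T_amb − T).
dT/dt = (T_ss − T)/τ with T_ss = T_amb = 19.200 °C, τ = M c_p/UA = 1250·3.82/5.39 = 885.90 s.
This is linear first-order; T(t) = T_ss + (T₀ − T_ss) e^(−t/τ).
T(2180) = 19.200 + (34.900)·0.085369 = 22.179 °C.

22.2 °C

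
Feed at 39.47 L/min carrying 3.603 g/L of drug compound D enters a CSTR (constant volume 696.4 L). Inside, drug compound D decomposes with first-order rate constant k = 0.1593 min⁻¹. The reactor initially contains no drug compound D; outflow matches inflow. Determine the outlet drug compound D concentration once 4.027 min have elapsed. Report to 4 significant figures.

Species balance: V dC/dt = Q C_in − Q C − k V C.
This is linear with rate a = Q/V + k = 0.215977 min⁻¹.
C_ss = Q C_in/(Q + kV) = 0.945507 g/L; C(t) = C_ss + (C₀ − C_ss) e^(−a t).
C(4.027) = 0.945507 + (-0.945507)·e^(−0.215977·4.027) = 0.945507 + (-0.945507)·0.419060 = 0.549282 g/L.

0.5493 g/L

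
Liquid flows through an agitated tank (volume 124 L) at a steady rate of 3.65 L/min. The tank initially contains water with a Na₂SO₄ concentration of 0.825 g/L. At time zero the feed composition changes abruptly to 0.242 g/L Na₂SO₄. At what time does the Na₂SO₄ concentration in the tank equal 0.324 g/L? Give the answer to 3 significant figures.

66.6 min

Transient balance on the dissolved component: V dC/dt = Q(C_in − C), so τ = V/Q = 33.973 min.
C(t) = C_in + (C₀ − C_in) e^(−t/τ). Set C = 0.324 and solve for t:
e^(−t/τ) = (C − C_in)/(C₀ − C_in) = (0.324 − 0.242)/(0.825 − 0.242) = 0.14065
t = −τ ln(…) = 33.973 × 1.9615 = 66.636 min.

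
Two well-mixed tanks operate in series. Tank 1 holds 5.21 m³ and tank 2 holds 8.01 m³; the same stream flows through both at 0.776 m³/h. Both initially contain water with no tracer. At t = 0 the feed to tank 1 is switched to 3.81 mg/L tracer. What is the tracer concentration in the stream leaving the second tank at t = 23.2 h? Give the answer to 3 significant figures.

Species balance on tank i: dCᵢ/dt = (Cᵢ₋₁ − Cᵢ)/τᵢ with τᵢ = Vᵢ/Q.
τ₁ = 5.21/0.776 = 6.7139 h; τ₂ = 8.01/0.776 = 10.322 h.
Solving the cascade with C₁(0)=C₂(0)=0 gives C₂(t) = C_in[1 − (τ₁ e^(−t/τ₁) − τ₂ e^(−t/τ₂))/(τ₁ − τ₂)].
At t = 23.2: e^(−t/τ₁) = 0.031571, e^(−t/τ₂) = 0.10565.
C₂ = 3.81·[1 − (6.7139·0.031571 − 10.322·0.10565)/(-3.6082)] = 3.81·0.75650 = 2.8823 mg/L.

2.88 mg/L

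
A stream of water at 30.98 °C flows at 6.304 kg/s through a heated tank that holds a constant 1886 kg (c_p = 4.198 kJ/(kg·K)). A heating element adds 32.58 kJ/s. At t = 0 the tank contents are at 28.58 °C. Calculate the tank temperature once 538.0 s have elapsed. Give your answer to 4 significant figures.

M c_p dT/dt = ṁ c_p (T_in − T) + Q̇.
τ = M/ṁ = 299.175 s; T_ss = T_in + Q̇/(ṁ c_p) = 30.98 + 32.58/(6.304·4.198) = 32.2111 °C.
This is linear first-order; T(t) = T_ss + (T₀ − T_ss) e^(−t/τ).
T(538.0) = 32.2111 + (-3.63110)·e^(−538.0/299.175) = 32.2111 + (-3.63110)·0.165584 = 31.6098 °C.

31.61 °C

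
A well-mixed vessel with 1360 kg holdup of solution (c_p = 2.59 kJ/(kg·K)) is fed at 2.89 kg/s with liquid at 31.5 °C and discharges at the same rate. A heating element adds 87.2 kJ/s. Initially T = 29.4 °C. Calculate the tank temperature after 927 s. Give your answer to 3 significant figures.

41.2 °C

M c_p dT/dt = ṁ c_p (T_in − T) + Q̇.
Rearrange: dT/dt = (T_ss − T)/τ with τ = M/ṁ = 470.59 s and T_ss = T_in + Q̇/(ṁ c_p) = 43.150 °C.
T approaches T_ss exponentially: T(t) = T_ss + (T₀ − T_ss) e^(−t/τ).
T(927) = 43.150 + (-13.750)·e^(−927/470.59) = 43.150 + (-13.750)·0.13947 = 41.232 °C.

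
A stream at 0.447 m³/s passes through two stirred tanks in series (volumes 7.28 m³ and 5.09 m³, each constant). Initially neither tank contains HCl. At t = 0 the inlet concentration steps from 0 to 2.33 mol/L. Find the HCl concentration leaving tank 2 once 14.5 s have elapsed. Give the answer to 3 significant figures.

0.666 mol/L

Each tank obeys Vᵢ dCᵢ/dt = Q(Cᵢ₋₁ − Cᵢ), so τᵢ = Vᵢ/Q.
τ₁ = 7.28/0.447 = 16.286 s; τ₂ = 5.09/0.447 = 11.387 s.
Solving the cascade with C₁(0)=C₂(0)=0 gives C₂(t) = C_in[1 − (τ₁ e^(−t/τ₁) − τ₂ e^(−t/τ₂))/(τ₁ − τ₂)].
At t = 14.5: e^(−t/τ₁) = 0.41053, e^(−t/τ₂) = 0.27988.
C₂ = 2.33·[1 − (16.286·0.41053 − 11.387·0.27988)/(4.8993)] = 2.33·0.28584 = 0.66600 mol/L.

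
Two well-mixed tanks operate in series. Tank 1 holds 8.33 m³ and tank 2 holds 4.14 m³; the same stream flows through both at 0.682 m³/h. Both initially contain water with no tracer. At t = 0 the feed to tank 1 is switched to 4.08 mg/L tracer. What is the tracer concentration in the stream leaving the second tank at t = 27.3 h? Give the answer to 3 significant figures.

3.26 mg/L

Species balance on tank i: dCᵢ/dt = (Cᵢ₋₁ − Cᵢ)/τᵢ with τᵢ = Vᵢ/Q.
τ₁ = 8.33/0.682 = 12.214 h; τ₂ = 4.14/0.682 = 6.0704 h.
Solving the cascade with C₁(0)=C₂(0)=0 gives C₂(t) = C_in[1 − (τ₁ e^(−t/τ₁) − τ₂ e^(−t/τ₂))/(τ₁ − τ₂)].
At t = 27.3: e^(−t/τ₁) = 0.10698, e^(−t/τ₂) = 0.011140.
C₂ = 4.08·[1 − (12.214·0.10698 − 6.0704·0.011140)/(6.1437)] = 4.08·0.79833 = 3.2572 mg/L.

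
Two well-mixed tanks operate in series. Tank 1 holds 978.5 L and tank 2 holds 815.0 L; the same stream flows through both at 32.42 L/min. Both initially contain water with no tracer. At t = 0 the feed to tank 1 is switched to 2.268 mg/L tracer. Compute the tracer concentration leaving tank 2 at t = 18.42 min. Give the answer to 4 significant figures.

0.3284 mg/L

Each tank obeys Vᵢ dCᵢ/dt = Q(Cᵢ₋₁ − Cᵢ), so τᵢ = Vᵢ/Q.
τ₁ = 978.5/32.42 = 30.1820 min; τ₂ = 815.0/32.42 = 25.1388 min.
Tank 1: C₁ = C_in(1 − e^(−t/τ₁)). Tank 2 (τ₁ ≠ τ₂): C₂ = C_in[1 − (τ₁ e^(−t/τ₁) − τ₂ e^(−t/τ₂))/(τ₁ − τ₂)].
At t = 18.42: e^(−t/τ₁) = 0.543189, e^(−t/τ₂) = 0.480594.
C₂ = 2.268·[1 − (30.1820·0.543189 − 25.1388·0.480594)/(5.04318)] = 2.268·0.144794 = 0.328393 mg/L.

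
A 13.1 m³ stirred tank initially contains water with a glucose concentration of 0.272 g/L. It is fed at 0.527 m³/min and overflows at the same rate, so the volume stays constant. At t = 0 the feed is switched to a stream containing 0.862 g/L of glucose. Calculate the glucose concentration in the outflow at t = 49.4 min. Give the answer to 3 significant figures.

Accumulation = in − out for the solute gives V dC/dt = Q(C_in − C).
So dC/dt = (C_in − C)/τ with τ = V/Q = 13.1/0.527 = 24.858 min.
This is linear first-order; C(t) = C_in + (C₀ − C_in) e^(−t/τ).
C(49.4) = 0.862 + (0.272 − 0.862)·e^(−49.4/24.858) = 0.862 + (-0.59000)·0.13706 = 0.78113 g/L.

0.781 g/L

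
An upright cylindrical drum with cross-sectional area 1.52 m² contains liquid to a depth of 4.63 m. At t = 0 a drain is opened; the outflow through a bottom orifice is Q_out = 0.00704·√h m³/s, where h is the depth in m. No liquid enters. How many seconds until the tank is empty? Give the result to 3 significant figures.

With no inflow, A dh/dt = −0.00704 √h.
∫ h^(−1/2) dh = −(0.00704/A) ∫ dt, giving 2√h = 2√h₀ − (0.00704/A) t.
Tank is empty when √h = 0: t_empty = 2A√h₀/0.00704.
t_empty = 2·1.52·√4.63/0.00704 = 3.0400·2.1517/0.00704 = 929.16 s.

929 s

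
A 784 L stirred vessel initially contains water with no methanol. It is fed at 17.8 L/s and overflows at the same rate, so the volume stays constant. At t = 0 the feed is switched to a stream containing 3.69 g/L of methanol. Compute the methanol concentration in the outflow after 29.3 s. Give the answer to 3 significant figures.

Species balance on the tank: V dC/dt = Q(C_in − C).
Time constant τ = V/Q = 784/17.8 = 44.045 s.
Solution: C(t) = C_in + (C₀ − C_in) e^(−t/τ).
C(29.3) = 3.69 + (0 − 3.69)·e^(−29.3/44.045) = 3.69 + (-3.6900)·0.51416 = 1.7928 g/L.

1.79 g/L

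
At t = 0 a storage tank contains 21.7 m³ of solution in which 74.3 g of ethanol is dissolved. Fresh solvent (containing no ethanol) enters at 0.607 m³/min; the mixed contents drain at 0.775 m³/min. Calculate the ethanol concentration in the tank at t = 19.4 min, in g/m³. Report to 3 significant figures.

1.90 g/m³

Let m(t) be the amount of ethanol. Volume: V(t) = V₀ + (Q_in − Q_out) t = 21.7 − 0.16800 t; V(19.4) = 18.441 m³.
No ethanol enters, so dm/dt = −Q_out · (m/V).
dm/m = −Q_out dt/(V₀ − 0.16800 t); integrating gives ln(m/m₀) = −(Q_out/(Q_in−Q_out)) ln(V/V₀).
m = m₀ (V₀/V)^(Q_out/(Q_in−Q_out)) = 74.3 × (21.7/18.441)^(-4.6131) = 35.070 g.
C = m/V = 35.070/18.441 = 1.9018 g/m³.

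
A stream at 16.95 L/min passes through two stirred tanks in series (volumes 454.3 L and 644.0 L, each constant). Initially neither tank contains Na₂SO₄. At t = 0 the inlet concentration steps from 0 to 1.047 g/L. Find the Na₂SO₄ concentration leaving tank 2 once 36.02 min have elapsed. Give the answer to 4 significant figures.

0.3237 g/L

Time constants: τᵢ = Vᵢ/Q for each well-mixed tank.
τ₁ = 454.3/16.95 = 26.8024 min; τ₂ = 644.0/16.95 = 37.9941 min.
Solving the cascade with C₁(0)=C₂(0)=0 gives C₂(t) = C_in[1 − (τ₁ e^(−t/τ₁) − τ₂ e^(−t/τ₂))/(τ₁ − τ₂)].
At t = 36.02: e^(−t/τ₁) = 0.260823, e^(−t/τ₂) = 0.387499.
C₂ = 1.047·[1 − (26.8024·0.260823 − 37.9941·0.387499)/(-11.1917)] = 1.047·0.309134 = 0.323663 g/L.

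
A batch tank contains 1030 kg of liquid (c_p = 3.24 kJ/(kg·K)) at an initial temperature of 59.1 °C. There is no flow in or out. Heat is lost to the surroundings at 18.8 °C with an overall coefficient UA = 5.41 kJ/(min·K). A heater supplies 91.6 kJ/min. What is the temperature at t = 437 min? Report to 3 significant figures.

47.2 °C

First-law balance (no shaft work): M c_p dT/dt = −UA(T − T_amb) + Q̇.
dT/dt = (T_ss − T)/τ with T_ss = T_amb + Q̇/UA = 18.8 + 91.6/5.41 = 35.732 °C, τ = M c_p/UA = 1030·3.24/5.41 = 616.86 min.
T approaches T_ss exponentially: T(t) = T_ss + (T₀ − T_ss) e^(−t/τ).
T(437) = 35.732 + (23.368)·0.49242 = 47.239 °C.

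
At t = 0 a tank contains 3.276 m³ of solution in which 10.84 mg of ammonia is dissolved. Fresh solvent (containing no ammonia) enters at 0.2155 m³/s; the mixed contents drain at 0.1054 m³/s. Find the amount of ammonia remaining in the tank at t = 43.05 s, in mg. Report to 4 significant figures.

Let m(t) be the amount of ammonia. Volume: V(t) = V₀ + (Q_in − Q_out) t = 3.276 + 0.110100 t; V(43.05) = 8.01581 m³.
Species balance (pure solvent in): dm/dt = −Q_out · m/V(t).
Separate: dm/m = −Q_out dt/V(t) ⇒ ln(m/m₀) = −(Q_out/(Q_in−Q_out)) ln(V/V₀).
m = m₀ (V₀/V)^(Q_out/(Q_in−Q_out)) = 10.84 × (3.276/8.01581)^(0.957312) = 4.60272 mg.

4.603 mg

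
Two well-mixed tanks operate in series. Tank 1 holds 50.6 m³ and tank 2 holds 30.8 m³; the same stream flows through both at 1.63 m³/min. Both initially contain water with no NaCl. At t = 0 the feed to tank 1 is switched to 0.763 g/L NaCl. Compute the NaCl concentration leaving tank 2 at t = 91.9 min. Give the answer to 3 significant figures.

Each tank obeys Vᵢ dCᵢ/dt = Q(Cᵢ₋₁ − Cᵢ), so τᵢ = Vᵢ/Q.
τ₁ = 50.6/1.63 = 31.043 min; τ₂ = 30.8/1.63 = 18.896 min.
Tank 1: C₁ = C_in(1 − e^(−t/τ₁)). Tank 2 (τ₁ ≠ τ₂): C₂ = C_in[1 − (τ₁ e^(−t/τ₁) − τ₂ e^(−t/τ₂))/(τ₁ − τ₂)].
At t = 91.9: e^(−t/τ₁) = 0.051797, e^(−t/τ₂) = 0.0077231.
C₂ = 0.763·[1 − (31.043·0.051797 − 18.896·0.0077231)/(12.147)] = 0.763·0.87964 = 0.67117 g/L.

0.671 g/L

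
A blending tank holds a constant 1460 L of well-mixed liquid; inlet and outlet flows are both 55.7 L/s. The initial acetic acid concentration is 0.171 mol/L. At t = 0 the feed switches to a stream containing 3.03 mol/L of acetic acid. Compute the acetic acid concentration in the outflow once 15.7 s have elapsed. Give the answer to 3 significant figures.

Mass balance on the solute (V constant): V dC/dt = Q(C_in − C).
Rewrite as dC/dt + C/τ = C_in/τ, τ = V/Q = 26.212 s.
Integrating: C(t) = C_in + (C₀ − C_in) e^(−t/τ).
C(15.7) = 3.03 + (0.171 − 3.03)·e^(−15.7/26.212) = 3.03 + (-2.8590)·0.54938 = 1.4593 mol/L.

1.46 mol/L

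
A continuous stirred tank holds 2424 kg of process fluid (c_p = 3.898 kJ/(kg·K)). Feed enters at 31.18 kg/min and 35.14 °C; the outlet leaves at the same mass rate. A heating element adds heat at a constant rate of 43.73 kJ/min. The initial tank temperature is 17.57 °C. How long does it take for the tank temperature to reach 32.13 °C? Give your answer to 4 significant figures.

M c_p dT/dt = ṁ c_p (T_in − T) + Q̇.
τ = M/ṁ = 77.7421 min; T_ss = T_in + Q̇/(ṁ c_p) = 35.4998 °C.
T(t) = T_ss + (T₀ − T_ss) e^(−t/τ). Set T = 32.13:
e^(−t/τ) = (32.13 − 35.4998)/(17.57 − 35.4998) = 0.187944
t = −77.7421 · ln(0.187944) = 129.955 min.

130.0 min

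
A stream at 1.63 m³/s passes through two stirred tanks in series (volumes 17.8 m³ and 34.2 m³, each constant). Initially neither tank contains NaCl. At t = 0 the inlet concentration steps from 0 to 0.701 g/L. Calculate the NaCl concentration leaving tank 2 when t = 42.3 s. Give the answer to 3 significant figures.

Each tank obeys Vᵢ dCᵢ/dt = Q(Cᵢ₋₁ − Cᵢ), so τᵢ = Vᵢ/Q.
τ₁ = 17.8/1.63 = 10.920 s; τ₂ = 34.2/1.63 = 20.982 s.
Tank 1: C₁ = C_in(1 − e^(−t/τ₁)). Tank 2 (τ₁ ≠ τ₂): C₂ = C_in[1 − (τ₁ e^(−t/τ₁) − τ₂ e^(−t/τ₂))/(τ₁ − τ₂)].
At t = 42.3: e^(−t/τ₁) = 0.020785, e^(−t/τ₂) = 0.13318.
C₂ = 0.701·[1 − (10.920·0.020785 − 20.982·0.13318)/(-10.061)] = 0.701·0.74483 = 0.52213 g/L.

0.522 g/L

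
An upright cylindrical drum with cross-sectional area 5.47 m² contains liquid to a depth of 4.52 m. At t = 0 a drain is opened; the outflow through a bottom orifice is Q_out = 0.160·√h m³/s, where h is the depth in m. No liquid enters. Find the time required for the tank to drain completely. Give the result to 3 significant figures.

145 s

Mass balance (ρ constant): A dh/dt = −0.160 √h.
Separate and integrate: 2(√h − √h₀) = −(0.160/A) t.
Tank is empty when √h = 0: t_empty = 2A√h₀/0.160.
t_empty = 2·5.47·√4.52/0.160 = 10.940·2.1260/0.160 = 145.37 s.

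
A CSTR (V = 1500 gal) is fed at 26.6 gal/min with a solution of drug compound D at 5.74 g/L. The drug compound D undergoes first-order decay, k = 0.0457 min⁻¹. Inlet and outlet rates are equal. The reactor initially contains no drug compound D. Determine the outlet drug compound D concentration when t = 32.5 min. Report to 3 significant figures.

1.40 g/L

Accumulation = in − out − consumed: V dC/dt = Q C_in − Q C − k V C.
dC/dt = (Q/V) C_in − (Q/V + k) C; effective rate a = Q/V + k = 0.017733 + 0.0457 = 0.063433 min⁻¹.
C_ss = Q C_in/(Q + kV) = 1.6047 g/L; C(t) = C_ss + (C₀ − C_ss) e^(−a t).
C(32.5) = 1.6047 + (-1.6047)·e^(−0.063433·32.5) = 1.6047 + (-1.6047)·0.12725 = 1.4005 g/L.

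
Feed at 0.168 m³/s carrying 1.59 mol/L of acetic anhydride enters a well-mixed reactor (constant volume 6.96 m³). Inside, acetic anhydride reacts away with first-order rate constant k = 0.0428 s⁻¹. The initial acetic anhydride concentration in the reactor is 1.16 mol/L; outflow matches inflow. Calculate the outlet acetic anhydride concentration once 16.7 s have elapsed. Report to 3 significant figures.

Accumulation = in − out − consumed: V dC/dt = Q C_in − Q C − k V C.
This is linear with rate a = Q/V + k = 0.066938 s⁻¹.
C_ss = Q C_in/(Q + kV) = 0.57336 mol/L; C(t) = C_ss + (C₀ − C_ss) e^(−a t).
C(16.7) = 0.57336 + (0.58664)·e^(−0.066938·16.7) = 0.57336 + (0.58664)·0.32698 = 0.76518 mol/L.

0.765 mol/L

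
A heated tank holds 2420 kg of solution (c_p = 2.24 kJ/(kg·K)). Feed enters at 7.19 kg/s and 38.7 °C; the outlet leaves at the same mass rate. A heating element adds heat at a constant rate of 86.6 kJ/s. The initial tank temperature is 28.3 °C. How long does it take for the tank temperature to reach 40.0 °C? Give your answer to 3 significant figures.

455 s

Heat balance on the well-mixed liquid: M c_p dT/dt = ṁ c_p (T_in − T) + 86.6.
τ = M/ṁ = 336.58 s; T_ss = T_in + Q̇/(ṁ c_p) = 44.077 °C.
T(t) = T_ss + (T₀ − T_ss) e^(−t/τ). Set T = 40.0:
e^(−t/τ) = (40.0 − 44.077)/(28.3 − 44.077) = 0.25841
t = −336.58 · ln(0.25841) = 455.45 s.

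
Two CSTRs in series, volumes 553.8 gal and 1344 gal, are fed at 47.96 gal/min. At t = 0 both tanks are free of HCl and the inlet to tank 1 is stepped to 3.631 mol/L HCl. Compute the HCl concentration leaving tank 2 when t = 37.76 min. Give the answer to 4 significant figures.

2.123 mol/L

Time constants: τᵢ = Vᵢ/Q for each well-mixed tank.
τ₁ = 553.8/47.96 = 11.5471 min; τ₂ = 1344/47.96 = 28.0234 min.
Tank 1: C₁ = C_in(1 − e^(−t/τ₁)). Tank 2 (τ₁ ≠ τ₂): C₂ = C_in[1 − (τ₁ e^(−t/τ₁) − τ₂ e^(−t/τ₂))/(τ₁ − τ₂)].
At t = 37.76: e^(−t/τ₁) = 0.0380034, e^(−t/τ₂) = 0.259903.
C₂ = 3.631·[1 − (11.5471·0.0380034 − 28.0234·0.259903)/(-16.4762)] = 3.631·0.584582 = 2.12262 mol/L.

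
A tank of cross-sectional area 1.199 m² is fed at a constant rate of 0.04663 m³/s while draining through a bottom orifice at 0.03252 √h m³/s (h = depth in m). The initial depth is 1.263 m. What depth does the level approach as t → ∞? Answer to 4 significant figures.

Volume balance on the tank: A dh/dt = Q_in − 0.03252 √h. At steady state dh/dt = 0:
Q_in = 0.03252 √h_ss ⇒ √h_ss = 0.04663/0.03252 = 1.43389.
h_ss = 1.43389² = 2.05603 m. (Since h₀ = 1.263 m < h_ss, the level will rise toward this value.)

2.056 m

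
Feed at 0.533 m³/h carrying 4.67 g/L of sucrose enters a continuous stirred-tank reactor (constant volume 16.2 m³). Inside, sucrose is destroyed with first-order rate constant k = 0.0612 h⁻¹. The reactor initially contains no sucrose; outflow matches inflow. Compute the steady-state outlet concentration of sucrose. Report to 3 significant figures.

1.63 g/L

V dC/dt = Q(C_in − C) − k V C.
At steady state: 0 = Q C_in − (Q + kV) C_ss, so C_ss = Q C_in/(Q + kV).
C_ss = 0.533·4.67/(0.533 + 0.0612·16.2) = 2.4891/1.5244 = 1.6328 g/L.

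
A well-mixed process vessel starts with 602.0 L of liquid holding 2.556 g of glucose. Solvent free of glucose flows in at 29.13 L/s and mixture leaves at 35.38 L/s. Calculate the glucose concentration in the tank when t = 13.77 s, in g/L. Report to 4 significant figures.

0.002069 g/L

Let m(t) be the amount of glucose. Volume: V(t) = V₀ + (Q_in − Q_out) t = 602.0 − 6.25000 t; V(13.77) = 515.938 L.
Solute balance: dm/dt = 0 − Q_out C = −Q_out m/V(t).
Separate: dm/m = −Q_out dt/V(t) ⇒ ln(m/m₀) = −(Q_out/(Q_in−Q_out)) ln(V/V₀).
m = m₀ (V₀/V)^(Q_out/(Q_in−Q_out)) = 2.556 × (602.0/515.938)^(-5.66080) = 1.06731 g.
C = m/V = 1.06731/515.938 = 0.00206868 g/L.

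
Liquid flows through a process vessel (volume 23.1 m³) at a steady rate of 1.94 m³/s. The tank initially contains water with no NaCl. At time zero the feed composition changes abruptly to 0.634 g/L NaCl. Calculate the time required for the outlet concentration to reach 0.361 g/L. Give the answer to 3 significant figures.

Species balance: V dC/dt = Q(C_in − C) ⇒ τ = V/Q = 11.907 s.
C(t) = C_in + (C₀ − C_in) e^(−t/τ). Set C = 0.361 and solve for t:
e^(−t/τ) = (C − C_in)/(C₀ − C_in) = (0.361 − 0.634)/(0 − 0.634) = 0.43060
t = −τ ln(…) = 11.907 × 0.84258 = 10.033 s.

10.0 s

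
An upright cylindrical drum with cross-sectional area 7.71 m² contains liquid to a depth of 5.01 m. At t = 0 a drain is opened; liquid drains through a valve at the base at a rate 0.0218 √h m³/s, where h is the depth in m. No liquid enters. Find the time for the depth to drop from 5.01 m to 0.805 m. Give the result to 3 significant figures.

Mass balance (ρ constant): A dh/dt = −0.0218 √h.
Separate and integrate: 2(√h − √h₀) = −(0.0218/A) t.
t = 2A(√h₀ − √h)/0.0218 = 2·7.71·(√5.01 − √0.805)/0.0218
  = 15.420 × (2.2383 − 0.89722) / 0.0218 = 948.60 s.

949 s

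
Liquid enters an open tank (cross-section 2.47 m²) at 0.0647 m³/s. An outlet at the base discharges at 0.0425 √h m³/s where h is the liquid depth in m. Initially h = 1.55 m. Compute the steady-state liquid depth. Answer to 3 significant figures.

2.32 m

A dh/dt = Q_in − 0.0425 √h. Steady state requires inflow = outflow:
Q_in = 0.0425 √h_ss ⇒ √h_ss = 0.0647/0.0425 = 1.5224.
h_ss = 1.5224² = 2.3176 m. (Since h₀ = 1.55 m < h_ss, the level will rise toward this value.)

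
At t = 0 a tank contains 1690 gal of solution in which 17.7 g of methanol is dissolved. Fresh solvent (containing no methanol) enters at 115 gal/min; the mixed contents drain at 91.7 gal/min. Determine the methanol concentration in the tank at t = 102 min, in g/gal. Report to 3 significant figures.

Let m(t) be the amount of methanol. Volume: V(t) = V₀ + (Q_in − Q_out) t = 1690 + 23.300 t; V(102) = 4066.6 gal.
No methanol enters, so dm/dt = −Q_out · (m/V).
dm/m = −Q_out dt/(V₀ + 23.300 t); integrating gives ln(m/m₀) = −(Q_out/(Q_in−Q_out)) ln(V/V₀).
m = m₀ (V₀/V)^(Q_out/(Q_in−Q_out)) = 17.7 × (1690/4066.6)^(3.9356) = 0.55866 g.
C = m/V = 0.55866/4066.6 = 0.00013738 g/gal.

0.000137 g/gal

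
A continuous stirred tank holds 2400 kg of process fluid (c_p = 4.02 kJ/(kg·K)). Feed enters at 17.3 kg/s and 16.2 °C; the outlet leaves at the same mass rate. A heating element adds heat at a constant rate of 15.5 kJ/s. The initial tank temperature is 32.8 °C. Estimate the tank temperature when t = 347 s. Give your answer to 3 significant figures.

Energy balance: M c_p dT/dt = ṁ c_p (T_in − T) + 15.5.
Rearrange: dT/dt = (T_ss − T)/τ with τ = M/ṁ = 138.73 s and T_ss = T_in + Q̇/(ṁ c_p) = 16.423 °C.
This is linear first-order; T(t) = T_ss + (T₀ − T_ss) e^(−t/τ).
T(347) = 16.423 + (16.377)·e^(−347/138.73) = 16.423 + (16.377)·0.081979 = 17.765 °C.

17.8 °C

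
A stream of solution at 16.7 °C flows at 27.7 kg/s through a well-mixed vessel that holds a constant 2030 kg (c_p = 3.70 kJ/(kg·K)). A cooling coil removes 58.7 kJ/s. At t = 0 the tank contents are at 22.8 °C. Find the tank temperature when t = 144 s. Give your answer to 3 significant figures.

17.1 °C

M c_p dT/dt = ṁ c_p (T_in − T) − Q̇.
Rearrange: dT/dt = (T_ss − T)/τ with τ = M/ṁ = 73.285 s and T_ss = T_in − Q̇/(ṁ c_p) = 16.127 °C.
This is linear first-order; T(t) = T_ss + (T₀ − T_ss) e^(−t/τ).
T(144) = 16.127 + (6.6727)·e^(−144/73.285) = 16.127 + (6.6727)·0.14017 = 17.063 °C.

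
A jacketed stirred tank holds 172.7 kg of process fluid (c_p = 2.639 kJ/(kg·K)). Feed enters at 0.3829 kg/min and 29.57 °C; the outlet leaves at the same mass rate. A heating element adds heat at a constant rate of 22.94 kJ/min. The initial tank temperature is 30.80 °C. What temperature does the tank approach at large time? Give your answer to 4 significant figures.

M c_p dT/dt = ṁ c_p (T_in − T) + Q̇.
At steady state dT/dt = 0 ⇒ T_ss = T_in + Q̇/(ṁ c_p) = 29.57 + 22.94/(0.3829·2.639) = 52.2722 °C.

52.27 °C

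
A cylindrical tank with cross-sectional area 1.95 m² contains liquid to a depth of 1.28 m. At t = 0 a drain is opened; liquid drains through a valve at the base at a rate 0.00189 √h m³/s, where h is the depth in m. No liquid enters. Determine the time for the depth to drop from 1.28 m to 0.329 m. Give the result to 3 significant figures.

With no inflow, A dh/dt = −0.00189 √h.
This is separable: 2 d(√h)/dt = −0.00189/A, so √h = √h₀ − (0.00189/(2A)) t.
t = 2A(√h₀ − √h)/0.00189 = 2·1.95·(√1.28 − √0.329)/0.00189
  = 3.9000 × (1.1314 − 0.57359) / 0.00189 = 1151.0 s.

1150 s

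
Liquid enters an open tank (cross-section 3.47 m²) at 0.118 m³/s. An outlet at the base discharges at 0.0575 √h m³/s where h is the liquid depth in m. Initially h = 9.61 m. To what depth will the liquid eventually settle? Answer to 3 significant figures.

4.21 m

A dh/dt = Q_in − 0.0575 √h. Steady state requires inflow = outflow:
Q_in = 0.0575 √h_ss ⇒ √h_ss = 0.118/0.0575 = 2.0522.
h_ss = 2.0522² = 4.2114 m. (Since h₀ = 9.61 m > h_ss, the level will fall toward this value.)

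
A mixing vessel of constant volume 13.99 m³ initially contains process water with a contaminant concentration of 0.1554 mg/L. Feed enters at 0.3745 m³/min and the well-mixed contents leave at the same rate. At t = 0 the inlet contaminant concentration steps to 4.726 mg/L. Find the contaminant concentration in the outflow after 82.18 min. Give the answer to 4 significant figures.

4.220 mg/L

Transient balance on the dissolved component: V dC/dt = Q(C_in − C).
So dC/dt = (C_in − C)/τ with τ = V/Q = 13.99/0.3745 = 37.3565 min.
Solution: C(t) = C_in + (C₀ − C_in) e^(−t/τ).
C(82.18) = 4.726 + (0.1554 − 4.726)·e^(−82.18/37.3565) = 4.726 + (-4.57060)·0.110816 = 4.21951 mg/L.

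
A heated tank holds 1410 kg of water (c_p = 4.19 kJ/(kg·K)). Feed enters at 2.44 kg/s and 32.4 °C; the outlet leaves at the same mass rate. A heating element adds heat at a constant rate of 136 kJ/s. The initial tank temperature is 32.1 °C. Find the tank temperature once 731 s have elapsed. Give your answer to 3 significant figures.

Unsteady energy balance on the tank contents: M c_p dT/dt = ṁ c_p (T_in − T) + 136.
τ = M/ṁ = 577.87 s; T_ss = T_in + Q̇/(ṁ c_p) = 32.4 + 136/(2.44·4.19) = 45.703 °C.
Integrating: T(t) = T_ss + (T₀ − T_ss) e^(−t/τ).
T(731) = 45.703 + (-13.603)·e^(−731/577.87) = 45.703 + (-13.603)·0.28224 = 41.863 °C.

41.9 °C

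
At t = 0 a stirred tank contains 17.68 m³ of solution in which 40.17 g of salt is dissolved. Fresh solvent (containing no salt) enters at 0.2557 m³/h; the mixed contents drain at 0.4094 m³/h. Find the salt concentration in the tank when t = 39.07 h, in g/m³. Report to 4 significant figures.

Let m(t) be the amount of salt. Volume: V(t) = V₀ + (Q_in − Q_out) t = 17.68 − 0.153700 t; V(39.07) = 11.6749 m³.
No salt enters, so dm/dt = −Q_out · (m/V).
dm/m = −Q_out dt/(V₀ − 0.153700 t); integrating gives ln(m/m₀) = −(Q_out/(Q_in−Q_out)) ln(V/V₀).
m = m₀ (V₀/V)^(Q_out/(Q_in−Q_out)) = 40.17 × (17.68/11.6749)^(-2.66363) = 13.2997 g.
C = m/V = 13.2997/11.6749 = 1.13917 g/m³.

1.139 g/m³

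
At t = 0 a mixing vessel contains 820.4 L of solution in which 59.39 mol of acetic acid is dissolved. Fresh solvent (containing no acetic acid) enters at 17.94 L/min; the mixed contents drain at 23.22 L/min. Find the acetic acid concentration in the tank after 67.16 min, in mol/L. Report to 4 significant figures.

0.01058 mol/L

Let m(t) be the amount of acetic acid. Volume: V(t) = V₀ + (Q_in − Q_out) t = 820.4 − 5.28000 t; V(67.16) = 465.795 L.
Species balance (pure solvent in): dm/dt = −Q_out · m/V(t).
dm/m = −Q_out dt/(V₀ − 5.28000 t); integrating gives ln(m/m₀) = −(Q_out/(Q_in−Q_out)) ln(V/V₀).
m = m₀ (V₀/V)^(Q_out/(Q_in−Q_out)) = 59.39 × (820.4/465.795)^(-4.39773) = 4.92739 mol.
C = m/V = 4.92739/465.795 = 0.0105785 mol/L.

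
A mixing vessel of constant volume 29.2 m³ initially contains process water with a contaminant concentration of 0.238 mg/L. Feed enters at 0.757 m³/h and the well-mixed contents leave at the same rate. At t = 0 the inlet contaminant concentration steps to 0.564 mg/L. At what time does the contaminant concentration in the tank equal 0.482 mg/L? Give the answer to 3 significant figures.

Unsteady species balance (constant V, well mixed): V dC/dt = Q(C_in − C), so τ = V/Q = 38.573 h.
C(t) = C_in + (C₀ − C_in) e^(−t/τ). Set C = 0.482 and solve for t:
e^(−t/τ) = (C − C_in)/(C₀ − C_in) = (0.482 − 0.564)/(0.238 − 0.564) = 0.25153
t = −τ ln(…) = 38.573 × 1.3802 = 53.238 h.

53.2 h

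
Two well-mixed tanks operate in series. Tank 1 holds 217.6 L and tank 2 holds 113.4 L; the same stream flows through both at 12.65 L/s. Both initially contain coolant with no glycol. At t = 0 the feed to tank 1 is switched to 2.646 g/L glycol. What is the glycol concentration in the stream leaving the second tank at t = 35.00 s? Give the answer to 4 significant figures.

1.982 g/L

Time constants: τᵢ = Vᵢ/Q for each well-mixed tank.
τ₁ = 217.6/12.65 = 17.2016 s; τ₂ = 113.4/12.65 = 8.96443 s.
Solving the cascade with C₁(0)=C₂(0)=0 gives C₂(t) = C_in[1 − (τ₁ e^(−t/τ₁) − τ₂ e^(−t/τ₂))/(τ₁ − τ₂)].
At t = 35.00: e^(−t/τ₁) = 0.130720, e^(−t/τ₂) = 0.0201546.
C₂ = 2.646·[1 − (17.2016·0.130720 − 8.96443·0.0201546)/(8.23715)] = 2.646·0.748952 = 1.98173 g/L.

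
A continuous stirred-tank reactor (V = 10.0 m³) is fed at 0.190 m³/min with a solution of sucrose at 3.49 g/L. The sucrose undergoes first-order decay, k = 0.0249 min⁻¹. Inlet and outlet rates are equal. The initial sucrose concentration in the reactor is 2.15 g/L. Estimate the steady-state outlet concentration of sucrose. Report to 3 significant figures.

V dC/dt = Q(C_in − C) − k V C.
Steady state (dC/dt = 0): C_ss = Q C_in/(Q + kV) = C_in/(1 + kV/Q).
C_ss = 0.190·3.49/(0.190 + 0.0249·10.0) = 0.66310/0.43900 = 1.5105 g/L.

1.51 g/L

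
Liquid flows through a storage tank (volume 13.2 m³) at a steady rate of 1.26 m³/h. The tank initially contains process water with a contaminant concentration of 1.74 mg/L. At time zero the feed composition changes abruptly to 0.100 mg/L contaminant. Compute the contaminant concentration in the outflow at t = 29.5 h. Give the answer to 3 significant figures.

Accumulation = in − out for the solute gives V dC/dt = Q(C_in − C).
Time constant τ = V/Q = 13.2/1.26 = 10.476 h.
This is linear first-order; C(t) = C_in + (C₀ − C_in) e^(−t/τ).
C(29.5) = 0.100 + (1.74 − 0.100)·e^(−29.5/10.476) = 0.100 + (1.6400)·0.059850 = 0.19815 mg/L.

0.198 mg/L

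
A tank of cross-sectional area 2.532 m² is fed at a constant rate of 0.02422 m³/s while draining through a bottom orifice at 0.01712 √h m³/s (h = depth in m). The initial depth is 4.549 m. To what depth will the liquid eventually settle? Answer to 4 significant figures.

Mass balance (ρ constant): A dh/dt = Q_in − 0.01712 √h. At steady state dh/dt = 0:
Q_in = 0.01712 √h_ss ⇒ √h_ss = 0.02422/0.01712 = 1.41472.
h_ss = 1.41472² = 2.00143 m. (Since h₀ = 4.549 m > h_ss, the level will fall toward this value.)

2.001 m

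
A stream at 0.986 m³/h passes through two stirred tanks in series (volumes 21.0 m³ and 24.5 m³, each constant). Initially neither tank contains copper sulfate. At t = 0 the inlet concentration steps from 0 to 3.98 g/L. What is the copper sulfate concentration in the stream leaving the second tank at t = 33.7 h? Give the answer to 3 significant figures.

1.71 g/L

Species balance on tank i: dCᵢ/dt = (Cᵢ₋₁ − Cᵢ)/τᵢ with τᵢ = Vᵢ/Q.
τ₁ = 21.0/0.986 = 21.298 h; τ₂ = 24.5/0.986 = 24.848 h.
Solving the cascade with C₁(0)=C₂(0)=0 gives C₂(t) = C_in[1 − (τ₁ e^(−t/τ₁) − τ₂ e^(−t/τ₂))/(τ₁ − τ₂)].
At t = 33.7: e^(−t/τ₁) = 0.20550, e^(−t/τ₂) = 0.25762.
C₂ = 3.98·[1 − (21.298·0.20550 − 24.848·0.25762)/(-3.5497)] = 3.98·0.42965 = 1.7100 g/L.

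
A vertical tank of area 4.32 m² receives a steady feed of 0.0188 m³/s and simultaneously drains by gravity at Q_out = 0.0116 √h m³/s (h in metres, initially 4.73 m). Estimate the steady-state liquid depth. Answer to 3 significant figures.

Mass balance (ρ constant): A dh/dt = Q_in − 0.0116 √h. At steady state dh/dt = 0:
Q_in = 0.0116 √h_ss ⇒ √h_ss = 0.0188/0.0116 = 1.6207.
h_ss = 1.6207² = 2.6266 m. (Since h₀ = 4.73 m > h_ss, the level will fall toward this value.)

2.63 m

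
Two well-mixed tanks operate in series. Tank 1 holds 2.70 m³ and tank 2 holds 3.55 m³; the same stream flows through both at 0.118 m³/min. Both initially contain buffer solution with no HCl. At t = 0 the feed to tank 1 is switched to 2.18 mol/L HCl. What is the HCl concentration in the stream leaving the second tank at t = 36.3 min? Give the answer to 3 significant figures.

0.873 mol/L

Each tank obeys Vᵢ dCᵢ/dt = Q(Cᵢ₋₁ − Cᵢ), so τᵢ = Vᵢ/Q.
τ₁ = 2.70/0.118 = 22.881 min; τ₂ = 3.55/0.118 = 30.085 min.
Solving the cascade with C₁(0)=C₂(0)=0 gives C₂(t) = C_in[1 − (τ₁ e^(−t/τ₁) − τ₂ e^(−t/τ₂))/(τ₁ − τ₂)].
At t = 36.3: e^(−t/τ₁) = 0.20465, e^(−t/τ₂) = 0.29922.
C₂ = 2.18·[1 − (22.881·0.20465 − 30.085·0.29922)/(-7.2034)] = 2.18·0.40041 = 0.87289 mol/L.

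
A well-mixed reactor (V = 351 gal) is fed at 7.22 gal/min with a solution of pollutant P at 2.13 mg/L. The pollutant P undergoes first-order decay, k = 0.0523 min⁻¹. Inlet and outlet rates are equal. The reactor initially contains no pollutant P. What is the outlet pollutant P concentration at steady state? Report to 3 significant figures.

0.601 mg/L

V dC/dt = Q(C_in − C) − k V C.
Steady state (dC/dt = 0): C_ss = Q C_in/(Q + kV) = C_in/(1 + kV/Q).
C_ss = 7.22·2.13/(7.22 + 0.0523·351) = 15.379/25.577 = 0.60126 mg/L.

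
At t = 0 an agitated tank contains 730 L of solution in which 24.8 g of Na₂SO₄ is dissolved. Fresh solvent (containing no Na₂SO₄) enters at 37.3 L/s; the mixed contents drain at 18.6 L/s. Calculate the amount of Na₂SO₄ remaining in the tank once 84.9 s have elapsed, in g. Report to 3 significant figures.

Let m(t) be the amount of Na₂SO₄. Volume: V(t) = V₀ + (Q_in − Q_out) t = 730 + 18.700 t; V(84.9) = 2317.6 L.
Species balance (pure solvent in): dm/dt = −Q_out · m/V(t).
dm/m = −Q_out dt/(V₀ + 18.700 t); integrating gives ln(m/m₀) = −(Q_out/(Q_in−Q_out)) ln(V/V₀).
m = m₀ (V₀/V)^(Q_out/(Q_in−Q_out)) = 24.8 × (730/2317.6)^(0.99465) = 7.8598 g.

7.86 g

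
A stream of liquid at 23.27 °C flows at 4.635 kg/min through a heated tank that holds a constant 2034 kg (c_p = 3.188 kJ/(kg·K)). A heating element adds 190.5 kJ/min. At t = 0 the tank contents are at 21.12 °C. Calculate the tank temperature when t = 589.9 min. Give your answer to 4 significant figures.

32.24 °C

Unsteady energy balance on the tank contents: M c_p dT/dt = ṁ c_p (T_in − T) + 190.5.
τ = M/ṁ = 438.835 min; T_ss = T_in + Q̇/(ṁ c_p) = 23.27 + 190.5/(4.635·3.188) = 36.1622 °C.
Integrating: T(t) = T_ss + (T₀ − T_ss) e^(−t/τ).
T(589.9) = 36.1622 + (-15.0422)·e^(−589.9/438.835) = 36.1622 + (-15.0422)·0.260737 = 32.2401 °C.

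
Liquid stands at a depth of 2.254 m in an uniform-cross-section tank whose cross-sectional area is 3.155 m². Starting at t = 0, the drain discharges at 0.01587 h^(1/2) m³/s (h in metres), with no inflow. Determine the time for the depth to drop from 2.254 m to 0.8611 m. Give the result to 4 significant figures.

Accumulation of liquid (constant cross-section A): A dh/dt = −0.01587 √h.
Separate and integrate: 2(√h − √h₀) = −(0.01587/A) t.
t = 2A(√h₀ − √h)/0.01587 = 2·3.155·(√2.254 − √0.8611)/0.01587
  = 6.31000 × (1.50133 − 0.927955) / 0.01587 = 227.978 s.

228.0 s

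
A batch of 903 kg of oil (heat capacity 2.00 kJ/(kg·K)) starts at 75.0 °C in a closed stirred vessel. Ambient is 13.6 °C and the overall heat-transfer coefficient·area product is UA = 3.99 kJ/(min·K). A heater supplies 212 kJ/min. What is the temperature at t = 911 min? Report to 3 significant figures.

M c_p dT/dt = −UA(T − T_amb) + Q̇.
dT/dt = (T_ss − T)/τ with T_ss = T_amb + Q̇/UA = 13.6 + 212/3.99 = 66.733 °C, τ = M c_p/UA = 903·2.00/3.99 = 452.63 min.
T approaches T_ss exponentially: T(t) = T_ss + (T₀ − T_ss) e^(−t/τ).
T(911) = 66.733 + (8.2672)·0.13363 = 67.838 °C.

67.8 °C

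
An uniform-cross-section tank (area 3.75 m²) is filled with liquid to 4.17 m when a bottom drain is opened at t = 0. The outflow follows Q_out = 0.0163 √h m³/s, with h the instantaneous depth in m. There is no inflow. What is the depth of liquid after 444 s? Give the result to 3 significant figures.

With no inflow, A dh/dt = −0.0163 √h.
This is separable: 2 d(√h)/dt = −0.0163/A, so √h = √h₀ − (0.0163/(2A)) t.
√h = √4.17 − 0.0163·444/(2·3.75) = 2.0421 − 0.96496 = 1.0771.
h = 1.0771² = 1.1601 m.

1.16 m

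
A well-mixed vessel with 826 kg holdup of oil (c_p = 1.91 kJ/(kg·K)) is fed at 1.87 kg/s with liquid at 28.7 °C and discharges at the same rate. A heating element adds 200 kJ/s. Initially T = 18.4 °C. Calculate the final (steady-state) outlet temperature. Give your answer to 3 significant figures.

84.7 °C

M c_p dT/dt = ṁ c_p (T_in − T) + Q̇.
At steady state dT/dt = 0 ⇒ T_ss = T_in + Q̇/(ṁ c_p) = 28.7 + 200/(1.87·1.91) = 84.696 °C.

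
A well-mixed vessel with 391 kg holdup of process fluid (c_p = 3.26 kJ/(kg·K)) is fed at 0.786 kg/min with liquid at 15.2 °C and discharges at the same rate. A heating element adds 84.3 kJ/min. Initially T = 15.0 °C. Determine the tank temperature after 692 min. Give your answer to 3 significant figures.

M c_p dT/dt = ṁ c_p (T_in − T) + Q̇.
τ = M/ṁ = 497.46 min; T_ss = T_in + Q̇/(ṁ c_p) = 15.2 + 84.3/(0.786·3.26) = 48.099 °C.
T approaches T_ss exponentially: T(t) = T_ss + (T₀ − T_ss) e^(−t/τ).
T(692) = 48.099 + (-33.099)·e^(−692/497.46) = 48.099 + (-33.099)·0.24881 = 39.864 °C.

39.9 °C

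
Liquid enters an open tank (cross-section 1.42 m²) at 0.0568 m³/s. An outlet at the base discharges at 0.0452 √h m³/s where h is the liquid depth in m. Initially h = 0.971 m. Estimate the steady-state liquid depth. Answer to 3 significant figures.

Volume balance on the tank: A dh/dt = Q_in − 0.0452 √h. At steady state dh/dt = 0:
Q_in = 0.0452 √h_ss ⇒ √h_ss = 0.0568/0.0452 = 1.2566.
h_ss = 1.2566² = 1.5791 m. (Since h₀ = 0.971 m < h_ss, the level will rise toward this value.)

1.58 m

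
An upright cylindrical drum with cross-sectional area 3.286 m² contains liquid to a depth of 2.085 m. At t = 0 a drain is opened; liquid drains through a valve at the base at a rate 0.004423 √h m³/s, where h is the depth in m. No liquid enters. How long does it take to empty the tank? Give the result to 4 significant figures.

A dh/dt = −Q_out = −0.004423 √h.
Separate and integrate: 2(√h − √h₀) = −(0.004423/A) t.
Tank is empty when √h = 0: t_empty = 2A√h₀/0.004423.
t_empty = 2·3.286·√2.085/0.004423 = 6.57200·1.44395/0.004423 = 2145.53 s.

2146 s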